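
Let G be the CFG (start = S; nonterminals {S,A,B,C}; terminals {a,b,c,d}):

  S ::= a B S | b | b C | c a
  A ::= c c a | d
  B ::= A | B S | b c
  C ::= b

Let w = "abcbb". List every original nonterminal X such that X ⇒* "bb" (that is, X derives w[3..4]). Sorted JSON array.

CNF form of G:
  S -> T0 T1 | T1 X5 | T2 C | b
  A -> T0 X3 | d
  B -> B S | T0 X4 | T2 T0 | d
  C -> b
  T0 -> c
  T1 -> a
  T2 -> b
  X3 -> T0 T1
  X4 -> T0 T1
  X5 -> B S

Fill CYK table bottom-up, restricted to cells inside w[3..4]:
  cell(3,3) b: {C,S,T2}  orig:{C,S}
  cell(4,4) b: {C,S,T2}  orig:{C,S}
  cell(3,4) bb: {S}

Original NTs in T[3,4] deriving "bb": ["S"]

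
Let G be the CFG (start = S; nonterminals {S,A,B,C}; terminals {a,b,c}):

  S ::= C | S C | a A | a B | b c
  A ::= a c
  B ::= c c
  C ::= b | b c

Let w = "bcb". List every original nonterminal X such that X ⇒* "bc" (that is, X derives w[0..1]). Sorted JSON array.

Convert to CNF:
  S -> S C | T0 A | T0 B | T2 T1 | b
  A -> T0 T1
  B -> T1 T1
  C -> T2 T1 | b
  T0 -> a
  T1 -> c
  T2 -> b

Fill CYK table bottom-up (cells [i..j] with 0 ≤ i ≤ j ≤ 1 only):
  [0..0]={C,S,T2}  "b"  orig:{C,S}
  [1..1]={T1}  "c"  orig:{}
  [0..1]={C,S}  "bc"

Original NTs in T[0,1] deriving "bc": ["C", "S"]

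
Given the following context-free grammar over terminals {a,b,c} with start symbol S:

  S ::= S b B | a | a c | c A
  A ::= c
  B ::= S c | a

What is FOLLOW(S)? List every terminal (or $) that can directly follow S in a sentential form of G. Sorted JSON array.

FIRST sets, iterate to fixpoint:
pass 1:
  A via A→c: +{c}
  B via B→a: +{a}
  S via S→a: +{a}
  S via S→c A: +{c}
  FIRST(S)={a,c}  FIRST(A)={c}  FIRST(B)={a}
pass 2:
  B via B→S c: +{c}
  FIRST(S)={a,c}  FIRST(A)={c}  FIRST(B)={a,c}
pass 3: done
  FIRST(S)={a,c}  FIRST(A)={c}  FIRST(B)={a,c}

FOLLOW iteration:
seed FOLLOW(S) with $
pass 1:
  B→S c: FOLLOW(S) ⊇ FIRST(c) = {c}; new: +{c}
  S→S b B: FOLLOW(S) ⊇ FIRST(b) = {b}; new: +{b}
  S→S b B: FOLLOW(B) ⊇ FOLLOW(S) ⊇ {$,b,c}; new: +{$,b,c}
  S→c A: FOLLOW(A) ⊇ FOLLOW(S) ⊇ {$,b,c}; new: +{$,b,c}
  FOLLOW(S)={$,b,c}  FOLLOW(A)={$,b,c}  FOLLOW(B)={$,b,c}
pass 2: (stable)
  FOLLOW(S)={$,b,c}  FOLLOW(A)={$,b,c}  FOLLOW(B)={$,b,c}

FOLLOW(S) = ["$", "b", "c"]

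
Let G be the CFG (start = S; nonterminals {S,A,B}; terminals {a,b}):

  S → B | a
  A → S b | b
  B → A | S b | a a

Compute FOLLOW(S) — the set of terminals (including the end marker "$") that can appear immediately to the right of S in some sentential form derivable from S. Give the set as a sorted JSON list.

FIRST sets, iterate to fixpoint:
round 1:
  A via A→b: +{b}
  B via B→A: +{b}
  B via B→a a: +{a}
  S via S→B: +{a,b}
  FIRST(S)={a,b}  FIRST(A)={b}  FIRST(B)={a,b}
round 2:
  A via A→S b: +{a}
  FIRST(S)={a,b}  FIRST(A)={a,b}  FIRST(B)={a,b}
round 3: (stable)
  FIRST(S)={a,b}  FIRST(A)={a,b}  FIRST(B)={a,b}

Compute FOLLOW by fixpoint:
seed FOLLOW(S) with $
iter 1:
  A→S b: FOLLOW(S) ⊇ FIRST(b) = {b}; new: +{b}
  S→B: FOLLOW(B) ⊇ FOLLOW(S) ⊇ {$,b}; new: +{$,b}
  FOLLOW[S]={$,b}  FOLLOW[A]={}  FOLLOW[B]={$,b}
iter 2:
  B→A: FOLLOW(A) ⊇ FOLLOW(B) ⊇ {$,b}; new: +{$,b}
  FOLLOW[S]={$,b}  FOLLOW[A]={$,b}  FOLLOW[B]={$,b}
iter 3: (stable)
  FOLLOW[S]={$,b}  FOLLOW[A]={$,b}  FOLLOW[B]={$,b}

FOLLOW(S) = ["$", "b"]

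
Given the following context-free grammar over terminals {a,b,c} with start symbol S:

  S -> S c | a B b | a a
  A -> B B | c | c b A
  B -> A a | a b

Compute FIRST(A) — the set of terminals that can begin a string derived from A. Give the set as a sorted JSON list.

FIRST iteration:
iter 1:
  A via A→c: +{c}
  B via B→A a: +{c}
  B via B→a b: +{a}
  S via S→a B b: +{a}
  FIRST(S)={a}  FIRST(A)={c}  FIRST(B)={a,c}
iter 2:
  A via A→B B: +{a}
  FIRST(S)={a}  FIRST(A)={a,c}  FIRST(B)={a,c}
iter 3: done
  FIRST(S)={a}  FIRST(A)={a,c}  FIRST(B)={a,c}

FIRST(A) = ["a", "c"]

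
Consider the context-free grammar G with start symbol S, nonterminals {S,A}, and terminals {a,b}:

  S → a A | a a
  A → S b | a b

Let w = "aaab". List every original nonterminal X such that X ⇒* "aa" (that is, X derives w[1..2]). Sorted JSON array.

CNF form of G:
  S -> T1 A | T1 T1
  A -> S T0 | T1 T0
  T0 -> b
  T1 -> a

CYK table (by increasing span), restricted to cells inside w[1..2]:
  cell(1,1) a: {T1}  orig:{}
  cell(2,2) a: {T1}  orig:{}
  cell(1,2) aa: {S}

Original NTs in T[1,2] deriving "aa": ["S"]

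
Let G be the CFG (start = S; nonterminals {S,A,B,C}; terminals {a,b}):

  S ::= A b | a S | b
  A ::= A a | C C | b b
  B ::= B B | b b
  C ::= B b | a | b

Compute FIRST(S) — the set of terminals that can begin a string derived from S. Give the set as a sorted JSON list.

FIRST sets, iterate to fixpoint:
[1]
  A via A→b b: +{b}
  B via B→b b: +{b}
  C via C→B b: +{b}
  C via C→a: +{a}
  S via S→A b: +{b}
  S via S→a S: +{a}
  FIRST[S]={a,b}  FIRST[A]={b}  FIRST[B]={b}  FIRST[C]={a,b}
[2]
  A via A→C C: +{a}
  FIRST[S]={a,b}  FIRST[A]={a,b}  FIRST[B]={b}  FIRST[C]={a,b}
[3] (no change)
  FIRST[S]={a,b}  FIRST[A]={a,b}  FIRST[B]={b}  FIRST[C]={a,b}

FIRST(S) = ["a", "b"]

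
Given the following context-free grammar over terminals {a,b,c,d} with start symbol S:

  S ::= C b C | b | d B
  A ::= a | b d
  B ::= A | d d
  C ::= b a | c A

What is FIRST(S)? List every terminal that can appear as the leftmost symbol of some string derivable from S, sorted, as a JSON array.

Compute FIRST by fixpoint:
round 1:
  A via A→a: +{a}
  A via A→b d: +{b}
  B via B→A: +{a,b}
  B via B→d d: +{d}
  C via C→b a: +{b}
  C via C→c A: +{c}
  S via S→C b C: +{b,c}
  S via S→d B: +{d}
  FIRST(S)={b,c,d}  FIRST(A)={a,b}  FIRST(B)={a,b,d}  FIRST(C)={b,c}
round 2: (no change)
  FIRST(S)={b,c,d}  FIRST(A)={a,b}  FIRST(B)={a,b,d}  FIRST(C)={b,c}

FIRST(S) = ["b", "c", "d"]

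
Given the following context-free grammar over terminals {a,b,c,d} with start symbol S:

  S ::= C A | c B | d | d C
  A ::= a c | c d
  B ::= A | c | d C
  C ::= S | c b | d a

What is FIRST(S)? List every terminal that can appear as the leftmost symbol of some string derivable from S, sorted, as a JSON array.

FIRST sets, iterate to fixpoint:
pass 1:
  A via A→a c: +{a}
  A via A→c d: +{c}
  B via B→A: +{a,c}
  B via B→d C: +{d}
  C via C→c b: +{c}
  C via C→d a: +{d}
  S via S→C A: +{c,d}
  S: {c,d}  A: {a,c}  B: {a,c,d}  C: {c,d}
pass 2: — fixpoint
  S: {c,d}  A: {a,c}  B: {a,c,d}  C: {c,d}

FIRST(S) = ["c", "d"]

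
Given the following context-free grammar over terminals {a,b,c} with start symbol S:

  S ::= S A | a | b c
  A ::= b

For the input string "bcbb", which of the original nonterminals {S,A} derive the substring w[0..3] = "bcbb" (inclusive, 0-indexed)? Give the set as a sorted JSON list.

CNF form of G:
  S -> S A | T0 T1 | a
  A -> b
  T0 -> b
  T1 -> c

CYK fill — only the sub-triangle for w[0..3]:
  [0..0]={A,T0}  "b"  orig:{A}
  [1..1]={T1}  "c"  orig:{}
  [2..2]={A,T0}  "b"  orig:{A}
  [3..3]={A,T0}  "b"  orig:{A}
  [0..1]={S}  "bc"
  [1..2]=∅  "cb"
  [2..3]=∅  "bb"
  [0..2]={S}  "bcb"
  [1..3]=∅  "cbb"
  [0..3]={S}  "bcbb"

Original NTs in T[0,3] deriving "bcbb": ["S"]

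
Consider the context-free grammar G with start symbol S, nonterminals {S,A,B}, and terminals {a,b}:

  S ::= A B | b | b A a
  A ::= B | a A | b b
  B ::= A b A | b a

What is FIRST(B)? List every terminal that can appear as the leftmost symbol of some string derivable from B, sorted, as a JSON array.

FIRST sets, iterate to fixpoint:
iter 1:
  A via A→a A: +{a}
  A via A→b b: +{b}
  B via B→A b A: +{a,b}
  S via S→A B: +{a,b}
  FIRST(S)={a,b}  FIRST(A)={a,b}  FIRST(B)={a,b}
iter 2: (stable)
  FIRST(S)={a,b}  FIRST(A)={a,b}  FIRST(B)={a,b}

FIRST(B) = ["a", "b"]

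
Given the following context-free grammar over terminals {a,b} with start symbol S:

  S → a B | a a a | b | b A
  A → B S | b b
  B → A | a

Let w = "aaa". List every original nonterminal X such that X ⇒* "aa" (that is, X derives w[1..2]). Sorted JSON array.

Convert to CNF:
  S -> T0 A | T1 B | T1 X2 | b
  A -> B S | T0 T0
  B -> B S | T0 T0 | a
  T0 -> b
  T1 -> a
  X2 -> T1 T1

CYK table (by increasing span), restricted to cells inside w[1..2]:
  cell(1,1) a: {B,T1}  orig:{B}
  cell(2,2) a: {B,T1}  orig:{B}
  cell(1,2) aa: {S,X2}  orig:{S}

Original NTs in T[1,2] deriving "aa": ["S"]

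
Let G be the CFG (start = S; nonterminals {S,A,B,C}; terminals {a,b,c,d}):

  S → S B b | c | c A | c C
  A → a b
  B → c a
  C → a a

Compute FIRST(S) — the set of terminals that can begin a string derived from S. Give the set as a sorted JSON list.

FIRST sets, iterate to fixpoint:
iter 1:
  A via A→a b: +{a}
  B via B→c a: +{c}
  C via C→a a: +{a}
  S via S→c: +{c}
  S: {c}  A: {a}  B: {c}  C: {a}
iter 2: — fixpoint
  S: {c}  A: {a}  B: {c}  C: {a}

FIRST(S) = ["c"]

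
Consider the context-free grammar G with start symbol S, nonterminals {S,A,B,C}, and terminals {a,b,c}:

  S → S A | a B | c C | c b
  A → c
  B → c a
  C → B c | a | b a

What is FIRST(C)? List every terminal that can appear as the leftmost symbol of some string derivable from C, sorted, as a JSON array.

FIRST iteration:
iter 1:
  A via A→c: +{c}
  B via B→c a: +{c}
  C via C→B c: +{c}
  C via C→a: +{a}
  C via C→b a: +{b}
  S via S→a B: +{a}
  S via S→c C: +{c}
  S: {a,c}  A: {c}  B: {c}  C: {a,b,c}
iter 2: done
  S: {a,c}  A: {c}  B: {c}  C: {a,b,c}

FIRST(C) = ["a", "b", "c"]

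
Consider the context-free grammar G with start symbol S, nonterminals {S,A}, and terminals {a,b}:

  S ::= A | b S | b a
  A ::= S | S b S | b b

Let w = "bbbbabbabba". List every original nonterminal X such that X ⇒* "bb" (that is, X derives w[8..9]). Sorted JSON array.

Convert to CNF:
  S -> S X3 | T0 S | T0 T0 | T0 T1
  A -> S X2 | T0 S | T0 T0 | T0 T1
  T0 -> b
  T1 -> a
  X2 -> T0 S
  X3 -> T0 S

Fill CYK table bottom-up, restricted to cells inside w[8..9]:
  cell(8,8) b: {T0}  orig:{}
  cell(9,9) b: {T0}  orig:{}
  cell(8,9) bb: {A,S}

Original NTs in T[8,9] deriving "bb": ["A", "S"]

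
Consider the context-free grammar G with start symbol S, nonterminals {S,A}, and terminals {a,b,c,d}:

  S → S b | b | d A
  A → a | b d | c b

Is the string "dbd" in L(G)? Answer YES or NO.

Convert to CNF:
  S -> S T0 | T1 A | b
  A -> T0 T1 | T2 T0 | a
  T0 -> b
  T1 -> d
  T2 -> c

CYK table (by increasing span):
  T[0,0] 'd' = {T1}  orig:{}
  T[1,1] 'b' = {S,T0}  orig:{S}
  T[2,2] 'd' = {T1}  orig:{}
  T[0,1] 'db' = ∅
  T[1,2] 'bd' = {A}
  T[0,2] 'dbd' = {S}

S ∈ T[0,2] ⇒ YES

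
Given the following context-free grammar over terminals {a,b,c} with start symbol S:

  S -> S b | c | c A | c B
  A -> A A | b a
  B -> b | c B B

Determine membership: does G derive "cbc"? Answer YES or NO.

Convert to CNF:
  S -> S T0 | T2 A | T2 B | c
  A -> A A | T0 T1
  B -> T2 X3 | b
  T0 -> b
  T1 -> a
  T2 -> c
  X3 -> B B

CYK table (by increasing span):
  cell(0,0) c: {S,T2}  orig:{S}
  cell(1,1) b: {B,T0}  orig:{B}
  cell(2,2) c: {S,T2}  orig:{S}
  cell(0,1) cb: {S}
  cell(1,2) bc: ∅
  cell(0,2) cbc: ∅

S ∉ T[0,2] ⇒ NO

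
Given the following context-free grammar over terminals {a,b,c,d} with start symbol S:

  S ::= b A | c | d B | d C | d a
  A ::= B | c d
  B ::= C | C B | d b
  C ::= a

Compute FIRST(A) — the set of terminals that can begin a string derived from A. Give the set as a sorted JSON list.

Compute FIRST by fixpoint:
round 1:
  A via A→c d: +{c}
  B via B→d b: +{d}
  C via C→a: +{a}
  S via S→b A: +{b}
  S via S→c: +{c}
  S via S→d B: +{d}
  FIRST(S)={b,c,d}  FIRST(A)={c}  FIRST(B)={d}  FIRST(C)={a}
round 2:
  A via A→B: +{d}
  B via B→C: +{a}
  FIRST(S)={b,c,d}  FIRST(A)={c,d}  FIRST(B)={a,d}  FIRST(C)={a}
round 3:
  A via A→B: +{a}
  FIRST(S)={b,c,d}  FIRST(A)={a,c,d}  FIRST(B)={a,d}  FIRST(C)={a}
round 4: (no change)
  FIRST(S)={b,c,d}  FIRST(A)={a,c,d}  FIRST(B)={a,d}  FIRST(C)={a}

FIRST(A) = ["a", "c", "d"]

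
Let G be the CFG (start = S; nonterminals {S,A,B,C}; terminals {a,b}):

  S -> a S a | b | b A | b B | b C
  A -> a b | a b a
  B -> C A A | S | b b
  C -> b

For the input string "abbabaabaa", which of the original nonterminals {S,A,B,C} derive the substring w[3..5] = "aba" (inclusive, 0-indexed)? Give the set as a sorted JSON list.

CNF form of G:
  S -> T0 X5 | T1 A | T1 B | T1 C | b
  A -> T0 T1 | T0 X2
  B -> C X3 | T0 X4 | T1 A | T1 B | T1 C | T1 T1 | b
  C -> b
  T0 -> a
  T1 -> b
  X2 -> T1 T0
  X3 -> A A
  X4 -> S T0
  X5 -> S T0

CYK table (by increasing span) (cells [i..j] with 3 ≤ i ≤ j ≤ 5 only):
  T[3,3] 'a' = {T0}  orig:{}
  T[4,4] 'b' = {B,C,S,T1}  orig:{B,C,S}
  T[5,5] 'a' = {T0}  orig:{}
  T[3,4] 'ab' = {A}
  T[4,5] 'ba' = {X2,X4,X5}  orig:{}
  T[3,5] 'aba' = {A,B,S}

Original NTs in T[3,5] deriving "aba": ["A", "B", "S"]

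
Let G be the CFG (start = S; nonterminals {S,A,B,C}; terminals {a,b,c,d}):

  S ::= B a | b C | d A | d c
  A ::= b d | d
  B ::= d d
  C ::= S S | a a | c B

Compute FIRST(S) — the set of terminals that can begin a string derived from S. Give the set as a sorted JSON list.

FIRST sets, iterate to fixpoint:
[1]
  A via A→b d: +{b}
  A via A→d: +{d}
  B via B→d d: +{d}
  C via C→a a: +{a}
  C via C→c B: +{c}
  S via S→B a: +{d}
  S via S→b C: +{b}
  FIRST[S]={b,d}  FIRST[A]={b,d}  FIRST[B]={d}  FIRST[C]={a,c}
[2]
  C via C→S S: +{b,d}
  FIRST[S]={b,d}  FIRST[A]={b,d}  FIRST[B]={d}  FIRST[C]={a,b,c,d}
[3] (no change)
  FIRST[S]={b,d}  FIRST[A]={b,d}  FIRST[B]={d}  FIRST[C]={a,b,c,d}

FIRST(S) = ["b", "d"]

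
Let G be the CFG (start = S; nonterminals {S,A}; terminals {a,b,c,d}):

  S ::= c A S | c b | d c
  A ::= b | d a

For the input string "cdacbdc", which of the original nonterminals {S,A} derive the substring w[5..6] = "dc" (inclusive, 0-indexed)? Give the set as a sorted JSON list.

Convert to CNF:
  S -> T0 T2 | T2 T3 | T2 X4
  A -> T0 T1 | b
  T0 -> d
  T1 -> a
  T2 -> c
  T3 -> b
  X4 -> A S

Fill CYK table bottom-up, restricted to cells inside w[5..6]:
  [5..5]={T0}  "d"  orig:{}
  [6..6]={T2}  "c"  orig:{}
  [5..6]={S}  "dc"

Original NTs in T[5,6] deriving "dc": ["S"]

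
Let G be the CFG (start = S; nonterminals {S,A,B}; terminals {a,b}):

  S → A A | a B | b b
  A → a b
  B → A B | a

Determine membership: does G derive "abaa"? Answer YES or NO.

Convert to CNF:
  S -> A A | T0 B | T1 T1
  A -> T0 T1
  B -> A B | a
  T0 -> a
  T1 -> b

Fill CYK table bottom-up:
  T[0,0] 'a' = {B,T0}  orig:{B}
  T[1,1] 'b' = {T1}  orig:{}
  T[2,2] 'a' = {B,T0}  orig:{B}
  T[3,3] 'a' = {B,T0}  orig:{B}
  T[0,1] 'ab' = {A}
  T[1,2] 'ba' = ∅
  T[2,3] 'aa' = {S}
  T[0,2] 'aba' = {B}
  T[1,3] 'baa' = ∅
  T[0,3] 'abaa' = ∅

S ∉ T[0,3] ⇒ NO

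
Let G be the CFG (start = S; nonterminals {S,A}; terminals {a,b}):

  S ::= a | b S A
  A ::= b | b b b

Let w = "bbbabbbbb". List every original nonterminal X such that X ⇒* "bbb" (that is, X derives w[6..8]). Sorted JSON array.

Convert to CNF:
  S -> T0 X2 | a
  A -> T0 X1 | b
  T0 -> b
  X1 -> T0 T0
  X2 -> S A

Fill CYK table bottom-up, restricted to cells inside w[6..8]:
  T[6,6] 'b' = {A,T0}  orig:{A}
  T[7,7] 'b' = {A,T0}  orig:{A}
  T[8,8] 'b' = {A,T0}  orig:{A}
  T[6,7] 'bb' = {X1}  orig:{}
  T[7,8] 'bb' = {X1}  orig:{}
  T[6,8] 'bbb' = {A}

Original NTs in T[6,8] deriving "bbb": ["A"]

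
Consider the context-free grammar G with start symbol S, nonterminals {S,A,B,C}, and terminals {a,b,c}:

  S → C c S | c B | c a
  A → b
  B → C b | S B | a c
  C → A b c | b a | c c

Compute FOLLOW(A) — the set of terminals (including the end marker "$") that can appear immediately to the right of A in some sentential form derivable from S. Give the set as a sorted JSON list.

Compute FIRST by fixpoint:
round 1:
  A via A→b: +{b}
  B via B→a c: +{a}
  C via C→A b c: +{b}
  C via C→c c: +{c}
  S via S→C c S: +{b,c}
  FIRST(S)={b,c}  FIRST(A)={b}  FIRST(B)={a}  FIRST(C)={b,c}
round 2:
  B via B→C b: +{b,c}
  FIRST(S)={b,c}  FIRST(A)={b}  FIRST(B)={a,b,c}  FIRST(C)={b,c}
round 3: (no change)
  FIRST(S)={b,c}  FIRST(A)={b}  FIRST(B)={a,b,c}  FIRST(C)={b,c}

FOLLOW iteration:
initialize: $ ∈ FOLLOW(S)
round 1:
  B→C b: FOLLOW(C) ⊇ FIRST(b) = {b}; new: +{b}
  B→S B: FOLLOW(S) ⊇ FIRST(B) = {a,b,c}; new: +{a,b,c}
  C→A b c: FOLLOW(A) ⊇ FIRST(b) = {b}; new: +{b}
  S→C c S: FOLLOW(C) ⊇ FIRST(c) = {c}; new: +{c}
  S→c B: FOLLOW(B) ⊇ FOLLOW(S) ⊇ {$,a,b,c}; new: +{$,a,b,c}
  FOLLOW(S)={$,a,b,c}  FOLLOW(A)={b}  FOLLOW(B)={$,a,b,c}  FOLLOW(C)={b,c}
round 2: (no change)
  FOLLOW(S)={$,a,b,c}  FOLLOW(A)={b}  FOLLOW(B)={$,a,b,c}  FOLLOW(C)={b,c}

FOLLOW(A) = ["b"]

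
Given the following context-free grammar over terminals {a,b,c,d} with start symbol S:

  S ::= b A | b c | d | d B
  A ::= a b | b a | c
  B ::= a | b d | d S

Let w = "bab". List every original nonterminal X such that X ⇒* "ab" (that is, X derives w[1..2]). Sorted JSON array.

CNF form of G:
  S -> T1 A | T1 T3 | T2 B | d
  A -> T0 T1 | T1 T0 | c
  B -> T1 T2 | T2 S | a
  T0 -> a
  T1 -> b
  T2 -> d
  T3 -> c

Fill CYK table bottom-up (cells [i..j] with 1 ≤ i ≤ j ≤ 2 only):
  cell(1,1) a: {B,T0}  orig:{B}
  cell(2,2) b: {T1}  orig:{}
  cell(1,2) ab: {A}

Original NTs in T[1,2] deriving "ab": ["A"]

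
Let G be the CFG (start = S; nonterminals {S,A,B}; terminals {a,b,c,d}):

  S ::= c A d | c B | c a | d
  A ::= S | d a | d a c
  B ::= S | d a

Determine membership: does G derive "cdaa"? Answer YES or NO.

Convert to CNF:
  S -> T0 B | T0 T2 | T0 X6 | d
  A -> T0 B | T0 T2 | T0 X3 | T1 T2 | T1 X4 | d
  B -> T0 B | T0 T2 | T0 X5 | T1 T2 | d
  T0 -> c
  T1 -> d
  T2 -> a
  X3 -> A T1
  X4 -> T2 T0
  X5 -> A T1
  X6 -> A T1

CYK table (by increasing span):
  T[0,0] 'c' = {T0}  orig:{}
  T[1,1] 'd' = {A,B,S,T1}  orig:{A,B,S}
  T[2,2] 'a' = {T2}  orig:{}
  T[3,3] 'a' = {T2}  orig:{}
  T[0,1] 'cd' = {A,B,S}
  T[1,2] 'da' = {A,B}
  T[2,3] 'aa' = ∅
  T[0,2] 'cda' = {A,B,S}
  T[1,3] 'daa' = ∅
  T[0,3] 'cdaa' = ∅

S ∉ T[0,3] ⇒ NO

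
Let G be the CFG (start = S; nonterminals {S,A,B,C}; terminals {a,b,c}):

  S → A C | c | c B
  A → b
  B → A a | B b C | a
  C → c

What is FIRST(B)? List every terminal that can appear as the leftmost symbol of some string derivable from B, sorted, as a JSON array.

FIRST iteration:
iter 1:
  A via A→b: +{b}
  B via B→A a: +{b}
  B via B→a: +{a}
  C via C→c: +{c}
  S via S→A C: +{b}
  S via S→c: +{c}
  FIRST(S)={b,c}  FIRST(A)={b}  FIRST(B)={a,b}  FIRST(C)={c}
iter 2: — fixpoint
  FIRST(S)={b,c}  FIRST(A)={b}  FIRST(B)={a,b}  FIRST(C)={c}

FIRST(B) = ["a", "b"]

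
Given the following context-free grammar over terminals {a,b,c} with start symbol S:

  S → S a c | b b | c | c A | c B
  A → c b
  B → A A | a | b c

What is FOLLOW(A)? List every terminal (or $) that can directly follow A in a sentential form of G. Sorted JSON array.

FIRST iteration:
iter 1:
  A via A→c b: +{c}
  B via B→A A: +{c}
  B via B→a: +{a}
  B via B→b c: +{b}
  S via S→b b: +{b}
  S via S→c: +{c}
  FIRST(S)={b,c}  FIRST(A)={c}  FIRST(B)={a,b,c}
iter 2: (no change)
  FIRST(S)={b,c}  FIRST(A)={c}  FIRST(B)={a,b,c}

FOLLOW sets:
FOLLOW(S) := {$}
iter 1:
  B→A A: FOLLOW(A) ⊇ FIRST(A) = {c}; new: +{c}
  S→S a c: FOLLOW(S) ⊇ FIRST(a) = {a}; new: +{a}
  S→c A: FOLLOW(A) ⊇ FOLLOW(S) ⊇ {$,a}; new: +{$,a}
  S→c B: FOLLOW(B) ⊇ FOLLOW(S) ⊇ {$,a}; new: +{$,a}
  FOLLOW(S)={$,a}  FOLLOW(A)={$,a,c}  FOLLOW(B)={$,a}
iter 2: (no change)
  FOLLOW(S)={$,a}  FOLLOW(A)={$,a,c}  FOLLOW(B)={$,a}

FOLLOW(A) = ["$", "a", "c"]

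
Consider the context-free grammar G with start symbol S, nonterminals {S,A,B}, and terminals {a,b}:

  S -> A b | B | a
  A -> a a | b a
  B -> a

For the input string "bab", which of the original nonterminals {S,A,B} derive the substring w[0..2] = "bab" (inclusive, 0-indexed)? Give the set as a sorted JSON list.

CNF form of G:
  S -> A T1 | a
  A -> T0 T0 | T1 T0
  B -> a
  T0 -> a
  T1 -> b

CYK fill (cells [i..j] with 0 ≤ i ≤ j ≤ 2 only):
  [0..0]={T1}  "b"  orig:{}
  [1..1]={B,S,T0}  "a"  orig:{B,S}
  [2..2]={T1}  "b"  orig:{}
  [0..1]={A}  "ba"
  [1..2]=∅  "ab"
  [0..2]={S}  "bab"

Original NTs in T[0,2] deriving "bab": ["S"]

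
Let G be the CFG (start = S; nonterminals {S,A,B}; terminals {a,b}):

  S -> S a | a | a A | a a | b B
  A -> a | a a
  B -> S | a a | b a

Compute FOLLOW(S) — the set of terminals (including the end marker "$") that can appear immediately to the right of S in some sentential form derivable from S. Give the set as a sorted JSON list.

FIRST sets, iterate to fixpoint:
[1]
  A via A→a: +{a}
  B via B→a a: +{a}
  B via B→b a: +{b}
  S via S→a: +{a}
  S via S→b B: +{b}
  FIRST(S)={a,b}  FIRST(A)={a}  FIRST(B)={a,b}
[2] (stable)
  FIRST(S)={a,b}  FIRST(A)={a}  FIRST(B)={a,b}

FOLLOW sets:
FOLLOW(S) := {$}
pass 1:
  S→S a: FOLLOW(S) ⊇ FIRST(a) = {a}; new: +{a}
  S→a A: FOLLOW(A) ⊇ FOLLOW(S) ⊇ {$,a}; new: +{$,a}
  S→b B: FOLLOW(B) ⊇ FOLLOW(S) ⊇ {$,a}; new: +{$,a}
  FOLLOW(S)={$,a}  FOLLOW(A)={$,a}  FOLLOW(B)={$,a}
pass 2: — fixpoint
  FOLLOW(S)={$,a}  FOLLOW(A)={$,a}  FOLLOW(B)={$,a}

FOLLOW(S) = ["$", "a"]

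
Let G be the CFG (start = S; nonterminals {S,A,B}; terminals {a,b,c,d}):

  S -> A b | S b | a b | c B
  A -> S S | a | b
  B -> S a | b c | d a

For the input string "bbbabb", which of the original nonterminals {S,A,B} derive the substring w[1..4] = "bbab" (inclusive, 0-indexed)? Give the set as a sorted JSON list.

CNF form of G:
  S -> A T1 | S T1 | T0 T1 | T2 B
  A -> S S | a | b
  B -> S T0 | T1 T2 | T3 T0
  T0 -> a
  T1 -> b
  T2 -> c
  T3 -> d

Fill CYK table bottom-up — only the sub-triangle for w[1..4]:
  T[1,1] 'b' = {A,T1}  orig:{A}
  T[2,2] 'b' = {A,T1}  orig:{A}
  T[3,3] 'a' = {A,T0}  orig:{A}
  T[4,4] 'b' = {A,T1}  orig:{A}
  T[1,2] 'bb' = {S}
  T[2,3] 'ba' = ∅
  T[3,4] 'ab' = {S}
  T[1,3] 'bba' = {B}
  T[2,4] 'bab' = ∅
  T[1,4] 'bbab' = {A}

Original NTs in T[1,4] deriving "bbab": ["A"]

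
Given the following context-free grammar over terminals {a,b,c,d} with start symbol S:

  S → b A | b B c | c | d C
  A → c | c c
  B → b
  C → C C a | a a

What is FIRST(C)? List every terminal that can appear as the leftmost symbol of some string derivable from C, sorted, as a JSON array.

Compute FIRST by fixpoint:
[1]
  A via A→c: +{c}
  B via B→b: +{b}
  C via C→a a: +{a}
  S via S→b A: +{b}
  S via S→c: +{c}
  S via S→d C: +{d}
  FIRST(S)={b,c,d}  FIRST(A)={c}  FIRST(B)={b}  FIRST(C)={a}
[2] done
  FIRST(S)={b,c,d}  FIRST(A)={c}  FIRST(B)={b}  FIRST(C)={a}

FIRST(C) = ["a"]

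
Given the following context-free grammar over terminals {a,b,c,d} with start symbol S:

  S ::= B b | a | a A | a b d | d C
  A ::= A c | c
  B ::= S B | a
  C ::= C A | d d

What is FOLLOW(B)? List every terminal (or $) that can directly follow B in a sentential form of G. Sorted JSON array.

FIRST iteration:
[1]
  A via A→c: +{c}
  B via B→a: +{a}
  C via C→d d: +{d}
  S via S→B b: +{a}
  S via S→d C: +{d}
  FIRST[S]={a,d}  FIRST[A]={c}  FIRST[B]={a}  FIRST[C]={d}
[2]
  B via B→S B: +{d}
  FIRST[S]={a,d}  FIRST[A]={c}  FIRST[B]={a,d}  FIRST[C]={d}
[3] done
  FIRST[S]={a,d}  FIRST[A]={c}  FIRST[B]={a,d}  FIRST[C]={d}

FOLLOW iteration:
initialize: $ ∈ FOLLOW(S)
round 1:
  A→A c: FOLLOW(A) ⊇ FIRST(c) = {c}; new: +{c}
  B→S B: FOLLOW(S) ⊇ FIRST(B) = {a,d}; new: +{a,d}
  C→C A: FOLLOW(C) ⊇ FIRST(A) = {c}; new: +{c}
  S→B b: FOLLOW(B) ⊇ FIRST(b) = {b}; new: +{b}
  S→a A: FOLLOW(A) ⊇ FOLLOW(S) ⊇ {$,a,d}; new: +{$,a,d}
  S→d C: FOLLOW(C) ⊇ FOLLOW(S) ⊇ {$,a,d}; new: +{$,a,d}
  S: {$,a,d}  A: {$,a,c,d}  B: {b}  C: {$,a,c,d}
round 2: (stable)
  S: {$,a,d}  A: {$,a,c,d}  B: {b}  C: {$,a,c,d}

FOLLOW(B) = ["b"]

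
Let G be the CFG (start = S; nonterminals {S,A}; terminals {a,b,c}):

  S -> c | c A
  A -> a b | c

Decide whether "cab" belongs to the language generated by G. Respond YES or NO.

Convert to CNF:
  S -> T2 A | c
  A -> T0 T1 | c
  T0 -> a
  T1 -> b
  T2 -> c

CYK table (by increasing span):
  cell(0,0) c: {A,S,T2}  orig:{A,S}
  cell(1,1) a: {T0}  orig:{}
  cell(2,2) b: {T1}  orig:{}
  cell(0,1) ca: ∅
  cell(1,2) ab: {A}
  cell(0,2) cab: {S}

S ∈ T[0,2] ⇒ YES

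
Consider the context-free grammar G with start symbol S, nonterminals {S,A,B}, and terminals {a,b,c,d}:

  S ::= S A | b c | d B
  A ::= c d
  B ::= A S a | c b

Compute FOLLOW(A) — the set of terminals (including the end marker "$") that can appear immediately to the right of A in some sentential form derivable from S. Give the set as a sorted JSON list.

FIRST sets, iterate to fixpoint:
pass 1:
  A via A→c d: +{c}
  B via B→A S a: +{c}
  S via S→b c: +{b}
  S via S→d B: +{d}
  FIRST[S]={b,d}  FIRST[A]={c}  FIRST[B]={c}
pass 2: (stable)
  FIRST[S]={b,d}  FIRST[A]={c}  FIRST[B]={c}

FOLLOW iteration:
FOLLOW(S) := {$}
pass 1:
  B→A S a: FOLLOW(A) ⊇ FIRST(S) = {b,d}; new: +{b,d}
  B→A S a: FOLLOW(S) ⊇ FIRST(a) = {a}; new: +{a}
  S→S A: FOLLOW(S) ⊇ FIRST(A) = {c}; new: +{c}
  S→S A: FOLLOW(A) ⊇ FOLLOW(S) ⊇ {$,a,c}; new: +{$,a,c}
  S→d B: FOLLOW(B) ⊇ FOLLOW(S) ⊇ {$,a,c}; new: +{$,a,c}
  S: {$,a,c}  A: {$,a,b,c,d}  B: {$,a,c}
pass 2: (no change)
  S: {$,a,c}  A: {$,a,b,c,d}  B: {$,a,c}

FOLLOW(A) = ["$", "a", "b", "c", "d"]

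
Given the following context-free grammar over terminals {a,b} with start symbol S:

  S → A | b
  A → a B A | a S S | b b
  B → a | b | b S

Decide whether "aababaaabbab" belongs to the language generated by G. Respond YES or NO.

CNF form of G:
  S -> T0 X4 | T0 X5 | T1 T1 | b
  A -> T0 X2 | T0 X3 | T1 T1
  B -> T1 S | a | b
  T0 -> a
  T1 -> b
  X2 -> B A
  X3 -> S S
  X4 -> B A
  X5 -> S S

CYK table (by increasing span):
  T[0,0] 'a' = {B,T0}  orig:{B}
  T[1,1] 'a' = {B,T0}  orig:{B}
  T[2,2] 'b' = {B,S,T1}  orig:{B,S}
  T[3,3] 'a' = {B,T0}  orig:{B}
  T[4,4] 'b' = {B,S,T1}  orig:{B,S}
  T[5,5] 'a' = {B,T0}  orig:{B}
  T[6,6] 'a' = {B,T0}  orig:{B}
  T[7,7] 'a' = {B,T0}  orig:{B}
  T[8,8] 'b' = {B,S,T1}  orig:{B,S}
  T[9,9] 'b' = {B,S,T1}  orig:{B,S}
  T[10,10] 'a' = {B,T0}  orig:{B}
  T[11,11] 'b' = {B,S,T1}  orig:{B,S}
  T[0,1] 'aa' = ∅
  T[1,2] 'ab' = ∅
  T[2,3] 'ba' = ∅
  T[3,4] 'ab' = ∅
  T[4,5] 'ba' = ∅
  T[5,6] 'aa' = ∅
  T[6,7] 'aa' = ∅
  T[7,8] 'ab' = ∅
  T[8,9] 'bb' = {A,B,S,X3,X5}  orig:{A,B,S}
  T[9,10] 'ba' = ∅
  T[10,11] 'ab' = ∅
  T[0,2] 'aab' = ∅
  T[1,3] 'aba' = ∅
  T[2,4] 'bab' = ∅
  T[3,5] 'aba' = ∅
  T[4,6] 'baa' = ∅
  T[5,7] 'aaa' = ∅
  T[6,8] 'aab' = ∅
  T[7,9] 'abb' = {A,S,X2,X4}  orig:{A,S}
  T[8,10] 'bba' = ∅
  T[9,11] 'bab' = ∅
  T[0,3] 'aaba' = ∅
  T[1,4] 'abab' = ∅
  T[2,5] 'baba' = ∅
  T[3,6] 'abaa' = ∅
  T[4,7] 'baaa' = ∅
  T[5,8] 'aaab' = ∅
  T[6,9] 'aabb' = {A,S,X2,X4}  orig:{A,S}
  T[7,10] 'abba' = ∅
  T[8,11] 'bbab' = ∅
  T[0,4] 'aabab' = ∅
  T[1,5] 'ababa' = ∅
  T[2,6] 'babaa' = ∅
  T[3,7] 'abaaa' = ∅
  T[4,8] 'baaab' = ∅
  T[5,9] 'aaabb' = {A,S,X2,X4}  orig:{A,S}
  T[6,10] 'aabba' = ∅
  T[7,11] 'abbab' = ∅
  T[0,5] 'aababa' = ∅
  T[1,6] 'ababaa' = ∅
  T[2,7] 'babaaa' = ∅
  T[3,8] 'abaaab' = ∅
  T[4,9] 'baaabb' = {B,X2,X3,X4,X5}  orig:{B}
  T[5,10] 'aaabba' = ∅
  T[6,11] 'aabbab' = ∅
  T[0,6] 'aababaa' = ∅
  T[1,7] 'ababaaa' = ∅
  T[2,8] 'babaaab' = ∅
  T[3,9] 'abaaabb' = {A,S}
  T[4,10] 'baaabba' = ∅
  T[5,11] 'aaabbab' = ∅
  T[0,7] 'aababaaa' = ∅
  T[1,8] 'ababaaab' = ∅
  T[2,9] 'babaaabb' = {B,X2,X3,X4,X5}  orig:{B}
  T[3,10] 'abaaabba' = ∅
  T[4,11] 'baaabbab' = ∅
  T[0,8] 'aababaaab' = ∅
  T[1,9] 'ababaaabb' = {A,S}
  T[2,10] 'babaaabba' = ∅
  T[3,11] 'abaaabbab' = ∅
  T[0,9] 'aababaaabb' = {X2,X4}  orig:{}
  T[1,10] 'ababaaabba' = ∅
  T[2,11] 'babaaabbab' = ∅
  T[0,10] 'aababaaabba' = ∅
  T[1,11] 'ababaaabbab' = ∅
  T[0,11] 'aababaaabbab' = ∅

S ∉ T[0,11] ⇒ NO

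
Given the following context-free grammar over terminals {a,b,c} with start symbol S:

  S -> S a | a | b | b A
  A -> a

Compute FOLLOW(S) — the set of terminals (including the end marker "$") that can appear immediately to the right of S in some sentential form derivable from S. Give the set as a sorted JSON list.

FIRST sets, iterate to fixpoint:
round 1:
  A via A→a: +{a}
  S via S→a: +{a}
  S via S→b: +{b}
  FIRST(S)={a,b}  FIRST(A)={a}
round 2: (no change)
  FIRST(S)={a,b}  FIRST(A)={a}

Compute FOLLOW by fixpoint:
FOLLOW(S) := {$}
[1]
  S→S a: FOLLOW(S) ⊇ FIRST(a) = {a}; new: +{a}
  S→b A: FOLLOW(A) ⊇ FOLLOW(S) ⊇ {$,a}; new: +{$,a}
  FOLLOW[S]={$,a}  FOLLOW[A]={$,a}
[2] — fixpoint
  FOLLOW[S]={$,a}  FOLLOW[A]={$,a}

FOLLOW(S) = ["$", "a"]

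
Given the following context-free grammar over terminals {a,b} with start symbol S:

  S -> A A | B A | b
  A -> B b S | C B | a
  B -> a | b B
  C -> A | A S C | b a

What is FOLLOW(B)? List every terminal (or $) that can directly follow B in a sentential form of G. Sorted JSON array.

FIRST sets, iterate to fixpoint:
pass 1:
  A via A→a: +{a}
  B via B→a: +{a}
  B via B→b B: +{b}
  C via C→A: +{a}
  C via C→b a: +{b}
  S via S→A A: +{a}
  S via S→B A: +{b}
  S: {a,b}  A: {a}  B: {a,b}  C: {a,b}
pass 2:
  A via A→B b S: +{b}
  S: {a,b}  A: {a,b}  B: {a,b}  C: {a,b}
pass 3: (stable)
  S: {a,b}  A: {a,b}  B: {a,b}  C: {a,b}

Compute FOLLOW by fixpoint:
initialize: $ ∈ FOLLOW(S)
round 1:
  A→B b S: FOLLOW(B) ⊇ FIRST(b) = {b}; new: +{b}
  A→C B: FOLLOW(C) ⊇ FIRST(B) = {a,b}; new: +{a,b}
  C→A: FOLLOW(A) ⊇ FOLLOW(C) ⊇ {a,b}; new: +{a,b}
  C→A S C: FOLLOW(S) ⊇ FIRST(C) = {a,b}; new: +{a,b}
  S→A A: FOLLOW(A) ⊇ FOLLOW(S) ⊇ {$,a,b}; new: +{$}
  S→B A: FOLLOW(B) ⊇ FIRST(A) = {a,b}; new: +{a}
  S: {$,a,b}  A: {$,a,b}  B: {a,b}  C: {a,b}
round 2:
  A→C B: FOLLOW(B) ⊇ FOLLOW(A) ⊇ {$,a,b}; new: +{$}
  S: {$,a,b}  A: {$,a,b}  B: {$,a,b}  C: {a,b}
round 3: (no change)
  S: {$,a,b}  A: {$,a,b}  B: {$,a,b}  C: {a,b}

FOLLOW(B) = ["$", "a", "b"]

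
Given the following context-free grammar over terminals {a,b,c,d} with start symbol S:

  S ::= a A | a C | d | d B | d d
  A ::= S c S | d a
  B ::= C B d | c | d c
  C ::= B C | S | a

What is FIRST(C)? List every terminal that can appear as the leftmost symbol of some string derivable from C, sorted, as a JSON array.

FIRST iteration:
pass 1:
  A via A→d a: +{d}
  B via B→c: +{c}
  B via B→d c: +{d}
  C via C→B C: +{c,d}
  C via C→a: +{a}
  S via S→a A: +{a}
  S via S→d: +{d}
  FIRST[S]={a,d}  FIRST[A]={d}  FIRST[B]={c,d}  FIRST[C]={a,c,d}
pass 2:
  A via A→S c S: +{a}
  B via B→C B d: +{a}
  FIRST[S]={a,d}  FIRST[A]={a,d}  FIRST[B]={a,c,d}  FIRST[C]={a,c,d}
pass 3: (stable)
  FIRST[S]={a,d}  FIRST[A]={a,d}  FIRST[B]={a,c,d}  FIRST[C]={a,c,d}

FIRST(C) = ["a", "c", "d"]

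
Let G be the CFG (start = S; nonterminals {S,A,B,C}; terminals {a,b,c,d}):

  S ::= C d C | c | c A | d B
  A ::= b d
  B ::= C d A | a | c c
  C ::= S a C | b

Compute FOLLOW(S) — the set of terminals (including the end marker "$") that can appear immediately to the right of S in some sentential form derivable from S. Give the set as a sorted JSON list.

FIRST iteration:
iter 1:
  A via A→b d: +{b}
  B via B→a: +{a}
  B via B→c c: +{c}
  C via C→b: +{b}
  S via S→C d C: +{b}
  S via S→c: +{c}
  S via S→d B: +{d}
  S: {b,c,d}  A: {b}  B: {a,c}  C: {b}
iter 2:
  B via B→C d A: +{b}
  C via C→S a C: +{c,d}
  S: {b,c,d}  A: {b}  B: {a,b,c}  C: {b,c,d}
iter 3:
  B via B→C d A: +{d}
  S: {b,c,d}  A: {b}  B: {a,b,c,d}  C: {b,c,d}
iter 4: (no change)
  S: {b,c,d}  A: {b}  B: {a,b,c,d}  C: {b,c,d}

Compute FOLLOW by fixpoint:
FOLLOW(S) := {$}
[1]
  B→C d A: FOLLOW(C) ⊇ FIRST(d) = {d}; new: +{d}
  C→S a C: FOLLOW(S) ⊇ FIRST(a) = {a}; new: +{a}
  S→C d C: FOLLOW(C) ⊇ FOLLOW(S) ⊇ {$,a}; new: +{$,a}
  S→c A: FOLLOW(A) ⊇ FOLLOW(S) ⊇ {$,a}; new: +{$,a}
  S→d B: FOLLOW(B) ⊇ FOLLOW(S) ⊇ {$,a}; new: +{$,a}
  FOLLOW[S]={$,a}  FOLLOW[A]={$,a}  FOLLOW[B]={$,a}  FOLLOW[C]={$,a,d}
[2] — fixpoint
  FOLLOW[S]={$,a}  FOLLOW[A]={$,a}  FOLLOW[B]={$,a}  FOLLOW[C]={$,a,d}

FOLLOW(S) = ["$", "a"]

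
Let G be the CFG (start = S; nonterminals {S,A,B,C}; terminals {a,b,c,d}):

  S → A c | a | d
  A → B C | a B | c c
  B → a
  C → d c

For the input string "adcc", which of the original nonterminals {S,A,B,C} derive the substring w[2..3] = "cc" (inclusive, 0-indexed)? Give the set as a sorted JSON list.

CNF form of G:
  S -> A T1 | a | d
  A -> B C | T0 B | T1 T1
  B -> a
  C -> T2 T1
  T0 -> a
  T1 -> c
  T2 -> d

CYK fill — only the sub-triangle for w[2..3]:
  [2..2]={T1}  "c"  orig:{}
  [3..3]={T1}  "c"  orig:{}
  [2..3]={A}  "cc"

Original NTs in T[2,3] deriving "cc": ["A"]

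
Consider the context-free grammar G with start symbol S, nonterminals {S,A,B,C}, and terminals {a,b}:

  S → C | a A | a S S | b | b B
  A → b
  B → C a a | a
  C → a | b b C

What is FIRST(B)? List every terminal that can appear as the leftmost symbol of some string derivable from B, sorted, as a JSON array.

FIRST iteration:
[1]
  A via A→b: +{b}
  B via B→a: +{a}
  C via C→a: +{a}
  C via C→b b C: +{b}
  S via S→C: +{a,b}
  FIRST[S]={a,b}  FIRST[A]={b}  FIRST[B]={a}  FIRST[C]={a,b}
[2]
  B via B→C a a: +{b}
  FIRST[S]={a,b}  FIRST[A]={b}  FIRST[B]={a,b}  FIRST[C]={a,b}
[3] — fixpoint
  FIRST[S]={a,b}  FIRST[A]={b}  FIRST[B]={a,b}  FIRST[C]={a,b}

FIRST(B) = ["a", "b"]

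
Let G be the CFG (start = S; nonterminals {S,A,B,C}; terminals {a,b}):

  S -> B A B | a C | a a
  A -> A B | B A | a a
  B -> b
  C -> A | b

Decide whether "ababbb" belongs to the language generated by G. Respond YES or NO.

Convert to CNF:
  S -> B X1 | T0 C | T0 T0
  A -> A B | B A | T0 T0
  B -> b
  C -> A B | B A | T0 T0 | b
  T0 -> a
  X1 -> A B

CYK table (by increasing span):
  cell(0,0) a: {T0}  orig:{}
  cell(1,1) b: {B,C}
  cell(2,2) a: {T0}  orig:{}
  cell(3,3) b: {B,C}
  cell(4,4) b: {B,C}
  cell(5,5) b: {B,C}
  cell(0,1) ab: {S}
  cell(1,2) ba: ∅
  cell(2,3) ab: {S}
  cell(3,4) bb: ∅
  cell(4,5) bb: ∅
  cell(0,2) aba: ∅
  cell(1,3) bab: ∅
  cell(2,4) abb: ∅
  cell(3,5) bbb: ∅
  cell(0,3) abab: ∅
  cell(1,4) babb: ∅
  cell(2,5) abbb: ∅
  cell(0,4) ababb: ∅
  cell(1,5) babbb: ∅
  cell(0,5) ababbb: ∅

S ∉ T[0,5] ⇒ NO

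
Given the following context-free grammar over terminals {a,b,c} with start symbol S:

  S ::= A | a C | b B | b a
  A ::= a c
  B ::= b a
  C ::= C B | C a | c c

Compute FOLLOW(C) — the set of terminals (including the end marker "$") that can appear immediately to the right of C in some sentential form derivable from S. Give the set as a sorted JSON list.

Compute FIRST by fixpoint:
pass 1:
  A via A→a c: +{a}
  B via B→b a: +{b}
  C via C→c c: +{c}
  S via S→A: +{a}
  S via S→b B: +{b}
  FIRST[S]={a,b}  FIRST[A]={a}  FIRST[B]={b}  FIRST[C]={c}
pass 2: (no change)
  FIRST[S]={a,b}  FIRST[A]={a}  FIRST[B]={b}  FIRST[C]={c}

Compute FOLLOW by fixpoint:
seed FOLLOW(S) with $
pass 1:
  C→C B: FOLLOW(C) ⊇ FIRST(B) = {b}; new: +{b}
  C→C B: FOLLOW(B) ⊇ FOLLOW(C) ⊇ {b}; new: +{b}
  C→C a: FOLLOW(C) ⊇ FIRST(a) = {a}; new: +{a}
  S→A: FOLLOW(A) ⊇ FOLLOW(S) ⊇ {$}; new: +{$}
  S→a C: FOLLOW(C) ⊇ FOLLOW(S) ⊇ {$}; new: +{$}
  S→b B: FOLLOW(B) ⊇ FOLLOW(S) ⊇ {$}; new: +{$}
  FOLLOW(S)={$}  FOLLOW(A)={$}  FOLLOW(B)={$,b}  FOLLOW(C)={$,a,b}
pass 2:
  C→C B: FOLLOW(B) ⊇ FOLLOW(C) ⊇ {$,a,b}; new: +{a}
  FOLLOW(S)={$}  FOLLOW(A)={$}  FOLLOW(B)={$,a,b}  FOLLOW(C)={$,a,b}
pass 3: done
  FOLLOW(S)={$}  FOLLOW(A)={$}  FOLLOW(B)={$,a,b}  FOLLOW(C)={$,a,b}

FOLLOW(C) = ["$", "a", "b"]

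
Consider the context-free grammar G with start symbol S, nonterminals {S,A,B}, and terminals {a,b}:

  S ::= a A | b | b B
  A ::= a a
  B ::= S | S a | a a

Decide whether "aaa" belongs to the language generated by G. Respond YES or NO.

Convert to CNF:
  S -> T0 A | T1 B | b
  A -> T0 T0
  B -> S T0 | T0 A | T0 T0 | T1 B | b
  T0 -> a
  T1 -> b

CYK fill:
  [0..0]={T0}  "a"  orig:{}
  [1..1]={T0}  "a"  orig:{}
  [2..2]={T0}  "a"  orig:{}
  [0..1]={A,B}  "aa"
  [1..2]={A,B}  "aa"
  [0..2]={B,S}  "aaa"

S ∈ T[0,2] ⇒ YES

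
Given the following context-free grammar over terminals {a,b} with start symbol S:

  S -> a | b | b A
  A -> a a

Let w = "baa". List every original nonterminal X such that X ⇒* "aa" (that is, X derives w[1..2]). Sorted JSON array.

CNF form of G:
  S -> T1 A | a | b
  A -> T0 T0
  T0 -> a
  T1 -> b

CYK table (by increasing span) (cells [i..j] with 1 ≤ i ≤ j ≤ 2 only):
  [1..1]={S,T0}  "a"  orig:{S}
  [2..2]={S,T0}  "a"  orig:{S}
  [1..2]={A}  "aa"

Original NTs in T[1,2] deriving "aa": ["A"]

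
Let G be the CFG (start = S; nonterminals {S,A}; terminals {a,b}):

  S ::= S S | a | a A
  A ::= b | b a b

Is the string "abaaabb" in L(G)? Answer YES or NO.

Convert to CNF:
  S -> S S | T1 A | a
  A -> T0 X2 | b
  T0 -> b
  T1 -> a
  X2 -> T1 T0

CYK fill:
  [0..0]={S,T1}  "a"  orig:{S}
  [1..1]={A,T0}  "b"  orig:{A}
  [2..2]={S,T1}  "a"  orig:{S}
  [3..3]={S,T1}  "a"  orig:{S}
  [4..4]={S,T1}  "a"  orig:{S}
  [5..5]={A,T0}  "b"  orig:{A}
  [6..6]={A,T0}  "b"  orig:{A}
  [0..1]={S,X2}  "ab"  orig:{S}
  [1..2]=∅  "ba"
  [2..3]={S}  "aa"
  [3..4]={S}  "aa"
  [4..5]={S,X2}  "ab"  orig:{S}
  [5..6]=∅  "bb"
  [0..2]={S}  "aba"
  [1..3]=∅  "baa"
  [2..4]={S}  "aaa"
  [3..5]={S}  "aab"
  [4..6]=∅  "abb"
  [0..3]={S}  "abaa"
  [1..4]=∅  "baaa"
  [2..5]={S}  "aaab"
  [3..6]=∅  "aabb"
  [0..4]={S}  "abaaa"
  [1..5]=∅  "baaab"
  [2..6]=∅  "aaabb"
  [0..5]={S}  "abaaab"
  [1..6]=∅  "baaabb"
  [0..6]=∅  "abaaabb"

S ∉ T[0,6] ⇒ NO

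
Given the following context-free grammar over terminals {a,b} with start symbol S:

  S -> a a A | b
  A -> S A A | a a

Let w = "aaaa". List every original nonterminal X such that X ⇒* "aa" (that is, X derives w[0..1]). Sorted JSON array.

Convert to CNF:
  S -> T0 X2 | b
  A -> S X1 | T0 T0
  T0 -> a
  X1 -> A A
  X2 -> T0 A

Fill CYK table bottom-up, restricted to cells inside w[0..1]:
  cell(0,0) a: {T0}  orig:{}
  cell(1,1) a: {T0}  orig:{}
  cell(0,1) aa: {A}

Original NTs in T[0,1] deriving "aa": ["A"]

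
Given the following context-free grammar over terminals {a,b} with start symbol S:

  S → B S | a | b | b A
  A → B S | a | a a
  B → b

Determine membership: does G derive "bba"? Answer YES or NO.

CNF form of G:
  S -> B S | T1 A | a | b
  A -> B S | T0 T0 | a
  B -> b
  T0 -> a
  T1 -> b

CYK table (by increasing span):
  cell(0,0) b: {B,S,T1}  orig:{B,S}
  cell(1,1) b: {B,S,T1}  orig:{B,S}
  cell(2,2) a: {A,S,T0}  orig:{A,S}
  cell(0,1) bb: {A,S}
  cell(1,2) ba: {A,S}
  cell(0,2) bba: {A,S}

S ∈ T[0,2] ⇒ YES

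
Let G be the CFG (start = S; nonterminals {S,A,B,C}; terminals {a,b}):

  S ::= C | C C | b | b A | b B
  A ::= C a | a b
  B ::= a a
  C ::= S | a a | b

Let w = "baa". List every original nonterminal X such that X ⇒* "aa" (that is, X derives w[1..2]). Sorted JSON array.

Convert to CNF:
  S -> C C | T0 T0 | T1 A | T1 B | b
  A -> C T0 | T0 T1
  B -> T0 T0
  C -> C C | T0 T0 | T1 A | T1 B | b
  T0 -> a
  T1 -> b

CYK fill (cells [i..j] with 1 ≤ i ≤ j ≤ 2 only):
  [1..1]={T0}  "a"  orig:{}
  [2..2]={T0}  "a"  orig:{}
  [1..2]={B,C,S}  "aa"

Original NTs in T[1,2] deriving "aa": ["B", "C", "S"]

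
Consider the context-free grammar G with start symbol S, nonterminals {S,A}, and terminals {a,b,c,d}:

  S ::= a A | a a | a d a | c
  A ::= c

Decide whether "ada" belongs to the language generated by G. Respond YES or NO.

Convert to CNF:
  S -> T0 A | T0 T0 | T0 X2 | c
  A -> c
  T0 -> a
  T1 -> d
  X2 -> T1 T0

Fill CYK table bottom-up:
  cell(0,0) a: {T0}  orig:{}
  cell(1,1) d: {T1}  orig:{}
  cell(2,2) a: {T0}  orig:{}
  cell(0,1) ad: ∅
  cell(1,2) da: {X2}  orig:{}
  cell(0,2) ada: {S}

S ∈ T[0,2] ⇒ YES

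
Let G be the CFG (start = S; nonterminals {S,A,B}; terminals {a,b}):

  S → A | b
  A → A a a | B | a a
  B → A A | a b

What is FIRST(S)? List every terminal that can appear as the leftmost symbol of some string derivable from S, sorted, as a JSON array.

FIRST iteration:
pass 1:
  A via A→a a: +{a}
  B via B→A A: +{a}
  S via S→A: +{a}
  S via S→b: +{b}
  FIRST(S)={a,b}  FIRST(A)={a}  FIRST(B)={a}
pass 2: (stable)
  FIRST(S)={a,b}  FIRST(A)={a}  FIRST(B)={a}

FIRST(S) = ["a", "b"]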